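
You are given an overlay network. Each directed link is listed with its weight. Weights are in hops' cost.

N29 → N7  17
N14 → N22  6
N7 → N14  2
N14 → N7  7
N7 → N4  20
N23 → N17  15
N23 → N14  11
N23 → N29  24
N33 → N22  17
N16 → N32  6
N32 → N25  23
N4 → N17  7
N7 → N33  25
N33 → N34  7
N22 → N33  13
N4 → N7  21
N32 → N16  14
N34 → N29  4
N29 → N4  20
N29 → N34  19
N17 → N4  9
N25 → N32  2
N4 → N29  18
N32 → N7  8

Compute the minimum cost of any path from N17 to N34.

Compare a few routes:
N17 - N4 - N7 - N14 - N22 - N33 - N34: 9+21+2+6+13+7 = 58
N17 - N4 - N29 - N34: 9+18+19 = 46
Cheapest is N17 - N4 - N29 - N34 at 46 hops' cost.

46 hops' cost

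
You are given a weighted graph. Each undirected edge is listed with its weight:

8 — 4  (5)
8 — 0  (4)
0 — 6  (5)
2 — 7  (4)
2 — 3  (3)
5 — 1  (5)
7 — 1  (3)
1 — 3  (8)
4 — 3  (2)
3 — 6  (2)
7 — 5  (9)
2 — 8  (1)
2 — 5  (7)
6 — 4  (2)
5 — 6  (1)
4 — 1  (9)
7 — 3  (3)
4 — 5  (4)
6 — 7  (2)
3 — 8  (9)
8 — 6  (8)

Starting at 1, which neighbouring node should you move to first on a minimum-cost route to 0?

7

Enumerating some paths:
1–7–2–8–0: 3+4+1+4 = 12
1–5–6–0: 5+1+5 = 11
1–7–6–0: 3+2+5 = 10
1–7–3–6–0: 3+3+2+5 = 13
Cheapest is 1–7–6–0 at 10.
So from 1 the first move is to 7.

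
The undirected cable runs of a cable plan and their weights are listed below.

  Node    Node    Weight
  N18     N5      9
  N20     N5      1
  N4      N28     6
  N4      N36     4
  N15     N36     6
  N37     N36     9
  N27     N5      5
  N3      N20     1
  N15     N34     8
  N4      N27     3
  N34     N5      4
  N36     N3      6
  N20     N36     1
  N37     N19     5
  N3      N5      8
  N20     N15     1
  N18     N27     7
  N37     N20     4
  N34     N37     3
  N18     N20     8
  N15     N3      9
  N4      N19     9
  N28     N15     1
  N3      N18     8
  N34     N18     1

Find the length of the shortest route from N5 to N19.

Candidate routes:
N5 - N20 - N37 - N19: 1+4+5 = 10
N5 - N34 - N37 - N19: 4+3+5 = 12
The minimum is 10 via N5 - N20 - N37 - N19.

10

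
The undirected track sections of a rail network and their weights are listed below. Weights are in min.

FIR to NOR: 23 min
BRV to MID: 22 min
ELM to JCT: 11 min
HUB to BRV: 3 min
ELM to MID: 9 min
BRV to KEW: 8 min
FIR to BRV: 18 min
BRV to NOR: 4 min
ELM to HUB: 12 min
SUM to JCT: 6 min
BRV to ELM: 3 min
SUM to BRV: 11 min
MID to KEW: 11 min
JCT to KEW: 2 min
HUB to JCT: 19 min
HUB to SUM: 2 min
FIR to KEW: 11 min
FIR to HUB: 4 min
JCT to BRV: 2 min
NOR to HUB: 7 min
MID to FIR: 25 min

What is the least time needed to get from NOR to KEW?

Settle nodes by increasing distance from NOR:
NOR: 0
BRV: 4  (via NOR)
JCT: 6  (via BRV)
ELM: 7  (via BRV)
HUB: 7  (via NOR)
KEW: 8  (via JCT)
Shortest route: NOR → BRV → JCT → KEW = 8 min.

8 min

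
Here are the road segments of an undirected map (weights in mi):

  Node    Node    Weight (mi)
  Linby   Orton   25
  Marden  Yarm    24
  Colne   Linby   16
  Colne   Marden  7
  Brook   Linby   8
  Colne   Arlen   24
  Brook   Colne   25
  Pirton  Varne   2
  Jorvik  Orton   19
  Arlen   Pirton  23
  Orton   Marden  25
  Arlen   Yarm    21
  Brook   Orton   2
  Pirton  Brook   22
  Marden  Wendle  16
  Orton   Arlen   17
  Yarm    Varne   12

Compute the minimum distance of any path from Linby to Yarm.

44 mi

Shortest distances from Linby:
Linby: 0
Brook: 8  (via Linby)
Orton: 10  (via Brook)
Colne: 16  (via Linby)
Marden: 23  (via Colne)
Arlen: 27  (via Orton)
Jorvik: 29  (via Orton)
Pirton: 30  (via Brook)
Varne: 32  (via Pirton)
Wendle: 39  (via Marden)
Yarm: 44  (via Varne)
Shortest route: Linby–Brook–Pirton–Varne–Yarm = 44 mi.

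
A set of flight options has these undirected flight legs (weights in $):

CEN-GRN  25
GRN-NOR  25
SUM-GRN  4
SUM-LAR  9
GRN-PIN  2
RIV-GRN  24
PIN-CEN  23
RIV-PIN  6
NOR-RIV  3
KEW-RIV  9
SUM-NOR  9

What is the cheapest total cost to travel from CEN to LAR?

$38

Settle nodes by increasing distance from CEN:
CEN: 0
PIN: 23  (via CEN)
GRN: 25  (via CEN)
RIV: 29  (via PIN)
SUM: 29  (via GRN)
NOR: 32  (via RIV)
KEW: 38  (via RIV)
LAR: 38  (via SUM)
Shortest route: CEN → GRN → SUM → LAR = $38.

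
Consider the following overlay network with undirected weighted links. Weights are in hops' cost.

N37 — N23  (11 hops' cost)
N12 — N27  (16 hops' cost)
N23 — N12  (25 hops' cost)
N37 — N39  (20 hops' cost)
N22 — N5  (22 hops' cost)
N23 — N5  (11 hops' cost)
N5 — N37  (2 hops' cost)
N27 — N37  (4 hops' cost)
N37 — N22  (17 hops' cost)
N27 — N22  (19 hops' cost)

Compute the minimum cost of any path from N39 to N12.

Settle nodes by increasing distance from N39:
N39: 0
N37: 20  (via N39)
N5: 22  (via N37)
N27: 24  (via N37)
N23: 31  (via N37)
N22: 37  (via N37)
N12: 40  (via N27)
Shortest route: N39–N37–N27–N12 = 40 hops' cost.

40 hops' cost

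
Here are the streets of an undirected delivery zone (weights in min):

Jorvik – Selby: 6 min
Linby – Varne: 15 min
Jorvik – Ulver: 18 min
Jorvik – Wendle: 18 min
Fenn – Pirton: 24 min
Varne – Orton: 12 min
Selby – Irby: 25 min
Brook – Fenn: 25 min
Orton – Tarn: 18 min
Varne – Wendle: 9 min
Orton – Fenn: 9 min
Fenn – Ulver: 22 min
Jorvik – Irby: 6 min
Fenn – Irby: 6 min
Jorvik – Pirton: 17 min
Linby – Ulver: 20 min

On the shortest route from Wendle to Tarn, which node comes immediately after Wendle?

Varne

Enumerating some paths:
Wendle - Varne - Orton - Tarn: 9+12+18 = 39
Wendle - Jorvik - Irby - Fenn - Orton - Tarn: 18+6+6+9+18 = 57
Wendle - Jorvik - Selby - Irby - Fenn - Orton - Tarn: 18+6+25+6+9+18 = 82
Wendle - Jorvik - Ulver - Fenn - Orton - Tarn: 18+18+22+9+18 = 85
Cheapest is Wendle - Varne - Orton - Tarn at 39 min.
So from Wendle the first move is to Varne.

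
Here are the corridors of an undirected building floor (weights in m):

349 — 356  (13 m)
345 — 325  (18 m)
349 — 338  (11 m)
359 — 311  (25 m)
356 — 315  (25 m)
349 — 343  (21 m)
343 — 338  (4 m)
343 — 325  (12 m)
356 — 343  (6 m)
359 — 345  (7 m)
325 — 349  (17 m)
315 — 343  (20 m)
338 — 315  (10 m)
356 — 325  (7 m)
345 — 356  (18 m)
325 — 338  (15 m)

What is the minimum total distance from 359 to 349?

38 m

Compare a few routes:
359 → 345 → 325 → 349: 7+18+17 = 42
359 → 345 → 356 → 349: 7+18+13 = 38
Cheapest is 359 → 345 → 356 → 349 at 38 m.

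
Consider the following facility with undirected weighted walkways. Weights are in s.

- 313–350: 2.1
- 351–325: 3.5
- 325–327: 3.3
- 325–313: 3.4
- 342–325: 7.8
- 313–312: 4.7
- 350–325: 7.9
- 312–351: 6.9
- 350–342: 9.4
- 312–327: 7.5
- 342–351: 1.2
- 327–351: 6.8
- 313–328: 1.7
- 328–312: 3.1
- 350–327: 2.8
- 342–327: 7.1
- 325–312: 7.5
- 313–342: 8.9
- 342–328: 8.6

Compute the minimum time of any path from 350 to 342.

9.4 s

Running Dijkstra from 350:
350: 0
313: 2.1  (via 350)
327: 2.8  (via 350)
328: 3.8  (via 313)
325: 5.5  (via 313)
312: 6.8  (via 313)
351: 9  (via 325)
342: 9.4  (via 350)
Shortest route: 350–342 = 9.4 s.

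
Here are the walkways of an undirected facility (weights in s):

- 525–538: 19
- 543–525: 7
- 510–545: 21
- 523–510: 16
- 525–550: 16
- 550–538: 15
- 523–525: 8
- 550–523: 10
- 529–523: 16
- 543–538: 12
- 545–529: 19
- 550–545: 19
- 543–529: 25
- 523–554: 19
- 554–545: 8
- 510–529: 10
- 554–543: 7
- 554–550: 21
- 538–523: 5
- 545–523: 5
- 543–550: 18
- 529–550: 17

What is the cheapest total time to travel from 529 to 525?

Running Dijkstra from 529:
529: 0
510: 10  (via 529)
523: 16  (via 529)
550: 17  (via 529)
545: 19  (via 529)
538: 21  (via 523)
525: 24  (via 523)
Shortest route: 529 → 523 → 525 = 24 s.

24 s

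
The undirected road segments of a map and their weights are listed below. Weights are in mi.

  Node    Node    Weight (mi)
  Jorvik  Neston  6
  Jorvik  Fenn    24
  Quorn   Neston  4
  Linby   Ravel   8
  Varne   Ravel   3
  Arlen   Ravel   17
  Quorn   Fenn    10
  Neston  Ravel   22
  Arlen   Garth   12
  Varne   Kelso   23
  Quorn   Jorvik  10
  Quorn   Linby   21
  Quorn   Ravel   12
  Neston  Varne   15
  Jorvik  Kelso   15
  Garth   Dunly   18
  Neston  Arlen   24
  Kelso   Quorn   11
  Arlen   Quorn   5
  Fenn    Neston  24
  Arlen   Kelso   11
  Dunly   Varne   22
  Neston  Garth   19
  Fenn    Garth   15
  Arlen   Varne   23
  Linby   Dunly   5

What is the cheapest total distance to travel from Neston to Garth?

19 mi

Compare a few routes:
Neston - Quorn - Arlen - Garth: 4+5+12 = 21
Neston - Quorn - Fenn - Garth: 4+10+15 = 29
Neston - Jorvik - Quorn - Arlen - Garth: 6+10+5+12 = 33
Neston - Garth: 19 = 19
The minimum is 19 mi via Neston - Garth.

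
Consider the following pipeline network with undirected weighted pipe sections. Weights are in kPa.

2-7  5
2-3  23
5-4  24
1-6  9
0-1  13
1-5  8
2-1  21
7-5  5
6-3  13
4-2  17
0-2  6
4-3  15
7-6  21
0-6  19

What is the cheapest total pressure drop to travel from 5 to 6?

Candidate routes:
5–1–6: 8+9 = 17
5–7–6: 5+21 = 26
5–7–2–0–1–6: 5+5+6+13+9 = 38
5–7–2–0–6: 5+5+6+19 = 35
The minimum is 17 kPa via 5–1–6.

17 kPa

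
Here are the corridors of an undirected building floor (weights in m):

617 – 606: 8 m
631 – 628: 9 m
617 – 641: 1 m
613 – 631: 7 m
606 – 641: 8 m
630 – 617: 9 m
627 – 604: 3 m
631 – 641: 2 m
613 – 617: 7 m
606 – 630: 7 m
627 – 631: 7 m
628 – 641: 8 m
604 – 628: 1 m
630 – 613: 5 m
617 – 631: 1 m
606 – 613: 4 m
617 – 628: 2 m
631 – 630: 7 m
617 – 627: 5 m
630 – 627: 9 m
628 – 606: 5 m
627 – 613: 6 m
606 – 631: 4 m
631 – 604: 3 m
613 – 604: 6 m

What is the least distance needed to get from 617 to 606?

5 m

Candidate routes:
617–641–631–606: 1+2+4 = 7
617–628–606: 2+5 = 7
617–606: 8 = 8
617–631–606: 1+4 = 5
Cheapest is 617–631–606 at 5 m.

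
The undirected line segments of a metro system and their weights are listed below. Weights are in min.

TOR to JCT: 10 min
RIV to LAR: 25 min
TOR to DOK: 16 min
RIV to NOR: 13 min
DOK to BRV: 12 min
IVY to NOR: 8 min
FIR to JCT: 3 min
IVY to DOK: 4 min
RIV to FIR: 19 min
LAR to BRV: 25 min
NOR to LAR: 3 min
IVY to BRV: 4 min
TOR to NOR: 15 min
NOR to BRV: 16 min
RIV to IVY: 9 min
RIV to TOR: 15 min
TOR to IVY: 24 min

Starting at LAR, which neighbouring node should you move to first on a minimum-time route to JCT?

Candidate routes:
LAR - NOR - TOR - JCT: 3+15+10 = 28
LAR - NOR - RIV - FIR - JCT: 3+13+19+3 = 38
Cheapest is LAR - NOR - TOR - JCT at 28 min.
So from LAR the first move is to NOR.

NOR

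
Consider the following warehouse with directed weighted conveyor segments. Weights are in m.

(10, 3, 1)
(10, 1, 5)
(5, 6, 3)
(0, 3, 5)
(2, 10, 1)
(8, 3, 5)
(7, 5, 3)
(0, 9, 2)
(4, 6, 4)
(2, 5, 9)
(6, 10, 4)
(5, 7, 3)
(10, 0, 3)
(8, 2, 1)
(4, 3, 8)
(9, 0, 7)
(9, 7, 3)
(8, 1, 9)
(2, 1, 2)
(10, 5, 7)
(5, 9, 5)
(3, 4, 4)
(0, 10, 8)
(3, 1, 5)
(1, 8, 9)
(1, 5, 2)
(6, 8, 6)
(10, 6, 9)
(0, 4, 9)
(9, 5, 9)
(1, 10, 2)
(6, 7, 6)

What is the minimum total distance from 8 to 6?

8 m

Running Dijkstra from 8:
8: 0
2: 1  (via 8)
10: 2  (via 2)
1: 3  (via 2)
3: 3  (via 10)
0: 5  (via 10)
5: 5  (via 1)
4: 7  (via 3)
9: 7  (via 0)
6: 8  (via 5)
Shortest route: 8–2–1–5–6 = 8 m.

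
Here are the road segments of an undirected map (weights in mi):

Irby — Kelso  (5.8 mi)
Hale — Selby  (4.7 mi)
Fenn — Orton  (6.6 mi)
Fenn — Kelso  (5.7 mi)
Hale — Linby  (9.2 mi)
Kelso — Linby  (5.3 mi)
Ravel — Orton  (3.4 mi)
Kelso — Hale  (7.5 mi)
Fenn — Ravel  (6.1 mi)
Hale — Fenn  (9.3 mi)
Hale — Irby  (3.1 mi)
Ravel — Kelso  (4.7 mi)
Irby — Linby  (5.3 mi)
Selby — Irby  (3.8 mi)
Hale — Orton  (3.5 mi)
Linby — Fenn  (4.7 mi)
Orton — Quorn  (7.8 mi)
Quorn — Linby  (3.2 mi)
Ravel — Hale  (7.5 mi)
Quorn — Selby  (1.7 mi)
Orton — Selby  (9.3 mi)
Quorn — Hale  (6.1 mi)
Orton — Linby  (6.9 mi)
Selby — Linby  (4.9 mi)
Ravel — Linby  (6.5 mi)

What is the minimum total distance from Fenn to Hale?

9.3 mi

Running Dijkstra from Fenn:
Fenn: 0
Linby: 4.7  (via Fenn)
Kelso: 5.7  (via Fenn)
Ravel: 6.1  (via Fenn)
Orton: 6.6  (via Fenn)
Quorn: 7.9  (via Linby)
Hale: 9.3  (via Fenn)
Shortest route: Fenn → Hale = 9.3 mi.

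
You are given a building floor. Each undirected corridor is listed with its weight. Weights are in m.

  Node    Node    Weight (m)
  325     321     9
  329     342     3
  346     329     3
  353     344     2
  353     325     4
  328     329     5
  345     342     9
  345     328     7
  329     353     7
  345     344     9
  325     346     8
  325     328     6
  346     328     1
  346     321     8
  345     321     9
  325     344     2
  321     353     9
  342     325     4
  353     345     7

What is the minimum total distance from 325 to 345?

Settle nodes by increasing distance from 325:
325: 0
344: 2  (via 325)
342: 4  (via 325)
353: 4  (via 325)
328: 6  (via 325)
346: 7  (via 328)
329: 7  (via 342)
321: 9  (via 325)
345: 11  (via 344)
Shortest route: 325 → 344 → 345 = 11 m.

11 m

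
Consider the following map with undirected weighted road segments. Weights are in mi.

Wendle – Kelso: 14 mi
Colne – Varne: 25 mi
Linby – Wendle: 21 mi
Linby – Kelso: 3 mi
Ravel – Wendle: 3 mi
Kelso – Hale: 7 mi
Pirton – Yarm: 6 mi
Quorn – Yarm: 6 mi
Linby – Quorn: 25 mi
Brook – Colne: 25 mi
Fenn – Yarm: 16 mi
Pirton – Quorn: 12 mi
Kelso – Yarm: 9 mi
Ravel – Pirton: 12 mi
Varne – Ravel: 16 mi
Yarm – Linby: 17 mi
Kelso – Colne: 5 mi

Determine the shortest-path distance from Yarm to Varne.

34 mi

Shortest distances from Yarm:
Yarm: 0
Pirton: 6  (via Yarm)
Quorn: 6  (via Yarm)
Kelso: 9  (via Yarm)
Linby: 12  (via Kelso)
Colne: 14  (via Kelso)
Fenn: 16  (via Yarm)
Hale: 16  (via Kelso)
Ravel: 18  (via Pirton)
Wendle: 21  (via Ravel)
Varne: 34  (via Ravel)
Shortest route: Yarm → Pirton → Ravel → Varne = 34 mi.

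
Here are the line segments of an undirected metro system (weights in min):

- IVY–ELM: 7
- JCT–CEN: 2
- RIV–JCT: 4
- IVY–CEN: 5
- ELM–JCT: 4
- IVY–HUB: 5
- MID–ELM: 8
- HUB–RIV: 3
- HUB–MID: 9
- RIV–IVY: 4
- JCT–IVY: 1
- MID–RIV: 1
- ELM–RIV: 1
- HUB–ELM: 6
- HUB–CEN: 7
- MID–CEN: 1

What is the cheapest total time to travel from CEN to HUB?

Candidate routes:
CEN–JCT–IVY–HUB: 2+1+5 = 8
CEN–HUB: 7 = 7
CEN–JCT–RIV–HUB: 2+4+3 = 9
CEN–MID–RIV–HUB: 1+1+3 = 5
Cheapest is CEN–MID–RIV–HUB at 5 min.

5 min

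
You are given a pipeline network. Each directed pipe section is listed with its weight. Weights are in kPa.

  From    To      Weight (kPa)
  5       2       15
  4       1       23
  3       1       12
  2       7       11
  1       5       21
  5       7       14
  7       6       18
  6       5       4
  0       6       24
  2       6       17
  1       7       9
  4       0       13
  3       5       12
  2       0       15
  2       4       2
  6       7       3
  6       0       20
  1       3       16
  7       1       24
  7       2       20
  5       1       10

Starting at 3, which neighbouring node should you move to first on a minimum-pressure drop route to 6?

1

Candidate routes:
3 - 5 - 2 - 6: 12+15+17 = 44
3 - 5 - 1 - 7 - 6: 12+10+9+18 = 49
3 - 1 - 7 - 6: 12+9+18 = 39
3 - 5 - 7 - 6: 12+14+18 = 44
The minimum is 39 kPa via 3 - 1 - 7 - 6.
So from 3 the first move is to 1.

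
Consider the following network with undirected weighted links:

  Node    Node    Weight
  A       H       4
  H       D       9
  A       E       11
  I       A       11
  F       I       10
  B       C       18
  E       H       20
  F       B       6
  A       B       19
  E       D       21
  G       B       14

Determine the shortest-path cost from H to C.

41

Shortest distances from H:
H: 0
A: 4  (via H)
D: 9  (via H)
E: 15  (via A)
I: 15  (via A)
B: 23  (via A)
F: 25  (via I)
G: 37  (via B)
C: 41  (via B)
Shortest route: H → A → B → C = 41.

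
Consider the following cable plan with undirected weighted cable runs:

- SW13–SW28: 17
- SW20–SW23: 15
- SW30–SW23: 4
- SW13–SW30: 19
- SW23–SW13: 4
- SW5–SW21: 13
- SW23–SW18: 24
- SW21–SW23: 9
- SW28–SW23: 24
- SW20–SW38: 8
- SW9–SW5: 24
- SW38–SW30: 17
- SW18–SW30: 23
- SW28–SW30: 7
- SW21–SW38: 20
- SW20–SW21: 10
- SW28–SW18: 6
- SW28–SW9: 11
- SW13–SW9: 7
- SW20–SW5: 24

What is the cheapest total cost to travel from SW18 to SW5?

39

Compare a few routes:
SW18–SW28–SW9–SW5: 6+11+24 = 41
SW18–SW28–SW30–SW23–SW21–SW5: 6+7+4+9+13 = 39
Cheapest is SW18–SW28–SW30–SW23–SW21–SW5 at 39.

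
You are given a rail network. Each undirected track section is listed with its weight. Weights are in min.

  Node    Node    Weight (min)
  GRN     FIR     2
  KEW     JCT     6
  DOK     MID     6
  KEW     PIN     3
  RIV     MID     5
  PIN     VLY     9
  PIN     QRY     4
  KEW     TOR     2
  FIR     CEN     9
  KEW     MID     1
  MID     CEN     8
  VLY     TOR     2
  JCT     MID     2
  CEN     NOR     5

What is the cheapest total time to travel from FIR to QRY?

Candidate routes:
FIR → CEN → MID → KEW → TOR → VLY → PIN → QRY: 9+8+1+2+2+9+4 = 35
FIR → CEN → MID → JCT → KEW → TOR → VLY → PIN → QRY: 9+8+2+6+2+2+9+4 = 42
FIR → CEN → MID → JCT → KEW → PIN → QRY: 9+8+2+6+3+4 = 32
FIR → CEN → MID → KEW → PIN → QRY: 9+8+1+3+4 = 25
The minimum is 25 min via FIR → CEN → MID → KEW → PIN → QRY.

25 min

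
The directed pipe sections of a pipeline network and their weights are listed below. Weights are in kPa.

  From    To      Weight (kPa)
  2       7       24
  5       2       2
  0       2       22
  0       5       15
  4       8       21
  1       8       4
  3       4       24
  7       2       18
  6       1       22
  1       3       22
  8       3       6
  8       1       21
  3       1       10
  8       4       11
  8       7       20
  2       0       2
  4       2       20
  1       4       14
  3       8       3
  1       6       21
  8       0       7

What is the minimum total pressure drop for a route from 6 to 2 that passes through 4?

Shortest 6→4: 6 → 1 → 4 = 36
Best 4 to 2: 4 → 2 costing 20
Total via 4: 36 + 20 = 56 kPa.

56 kPa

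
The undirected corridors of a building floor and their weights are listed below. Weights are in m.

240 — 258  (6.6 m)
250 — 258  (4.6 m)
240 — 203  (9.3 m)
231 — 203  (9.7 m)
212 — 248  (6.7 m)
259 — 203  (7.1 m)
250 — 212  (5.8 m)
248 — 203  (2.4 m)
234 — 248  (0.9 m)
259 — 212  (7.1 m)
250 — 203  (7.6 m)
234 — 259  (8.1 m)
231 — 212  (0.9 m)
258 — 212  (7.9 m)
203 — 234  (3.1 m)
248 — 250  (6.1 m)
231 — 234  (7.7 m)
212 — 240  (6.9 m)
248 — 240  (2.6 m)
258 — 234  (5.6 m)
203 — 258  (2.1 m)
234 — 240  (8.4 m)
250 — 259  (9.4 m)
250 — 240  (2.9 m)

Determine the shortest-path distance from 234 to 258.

Enumerating some paths:
234–203–258: 3.1+2.1 = 5.2
234–248–203–258: 0.9+2.4+2.1 = 5.4
234–258: 5.6 = 5.6
Cheapest is 234–203–258 at 5.2 m.

5.2 m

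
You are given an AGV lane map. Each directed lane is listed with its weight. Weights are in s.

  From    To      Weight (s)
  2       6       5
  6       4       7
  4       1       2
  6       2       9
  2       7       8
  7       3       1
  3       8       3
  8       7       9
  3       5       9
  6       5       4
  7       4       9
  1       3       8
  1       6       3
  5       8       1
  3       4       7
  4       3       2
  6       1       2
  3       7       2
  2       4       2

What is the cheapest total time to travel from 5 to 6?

23 s

Shortest distances from 5:
5: 0
8: 1  (via 5)
7: 10  (via 8)
3: 11  (via 7)
4: 18  (via 3)
1: 20  (via 4)
6: 23  (via 1)
Shortest route: 5 → 8 → 7 → 3 → 4 → 1 → 6 = 23 s.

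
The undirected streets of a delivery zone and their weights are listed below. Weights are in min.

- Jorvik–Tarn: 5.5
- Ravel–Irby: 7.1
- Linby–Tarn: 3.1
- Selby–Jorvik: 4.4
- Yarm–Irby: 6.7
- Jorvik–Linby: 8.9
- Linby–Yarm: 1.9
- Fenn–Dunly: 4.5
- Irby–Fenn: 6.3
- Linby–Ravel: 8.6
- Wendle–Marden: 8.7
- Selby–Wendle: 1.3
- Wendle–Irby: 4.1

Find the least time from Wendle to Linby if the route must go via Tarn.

Best Wendle to Tarn: Wendle → Selby → Jorvik → Tarn costing 11.2
Best Tarn to Linby: Tarn → Linby costing 3.1
Total via Tarn: 11.2 + 3.1 = 14.3 min.

14.3 min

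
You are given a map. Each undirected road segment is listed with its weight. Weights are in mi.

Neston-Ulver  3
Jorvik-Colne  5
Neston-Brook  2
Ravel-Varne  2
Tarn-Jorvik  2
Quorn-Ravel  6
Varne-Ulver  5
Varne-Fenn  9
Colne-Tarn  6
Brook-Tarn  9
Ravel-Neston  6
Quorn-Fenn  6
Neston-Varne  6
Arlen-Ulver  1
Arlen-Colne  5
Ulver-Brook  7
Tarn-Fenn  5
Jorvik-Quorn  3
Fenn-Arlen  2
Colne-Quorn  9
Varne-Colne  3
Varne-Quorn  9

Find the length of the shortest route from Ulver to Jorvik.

10 mi

Compare a few routes:
Ulver - Arlen - Fenn - Quorn - Jorvik: 1+2+6+3 = 12
Ulver - Arlen - Colne - Jorvik: 1+5+5 = 11
Ulver - Arlen - Fenn - Tarn - Jorvik: 1+2+5+2 = 10
Cheapest is Ulver - Arlen - Fenn - Tarn - Jorvik at 10 mi.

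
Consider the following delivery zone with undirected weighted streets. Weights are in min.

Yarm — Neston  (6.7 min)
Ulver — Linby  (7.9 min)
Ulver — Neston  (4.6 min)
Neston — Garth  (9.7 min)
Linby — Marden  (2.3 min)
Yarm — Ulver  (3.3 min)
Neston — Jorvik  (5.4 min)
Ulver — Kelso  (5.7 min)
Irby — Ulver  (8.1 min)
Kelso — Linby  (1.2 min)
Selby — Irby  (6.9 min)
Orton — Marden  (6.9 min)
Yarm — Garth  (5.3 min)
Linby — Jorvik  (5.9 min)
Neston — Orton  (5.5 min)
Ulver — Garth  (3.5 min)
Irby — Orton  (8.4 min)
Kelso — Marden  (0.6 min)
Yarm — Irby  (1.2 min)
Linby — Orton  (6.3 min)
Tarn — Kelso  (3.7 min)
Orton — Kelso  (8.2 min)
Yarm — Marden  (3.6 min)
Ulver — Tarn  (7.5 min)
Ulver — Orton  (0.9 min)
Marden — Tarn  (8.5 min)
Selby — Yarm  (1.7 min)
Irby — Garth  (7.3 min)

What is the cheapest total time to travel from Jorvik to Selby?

Settle nodes by increasing distance from Jorvik:
Jorvik: 0
Neston: 5.4  (via Jorvik)
Linby: 5.9  (via Jorvik)
Kelso: 7.1  (via Linby)
Marden: 7.7  (via Kelso)
Ulver: 10  (via Neston)
Tarn: 10.8  (via Kelso)
Orton: 10.9  (via Neston)
Yarm: 11.3  (via Marden)
Irby: 12.5  (via Yarm)
Selby: 13  (via Yarm)
Shortest route: Jorvik–Linby–Kelso–Marden–Yarm–Selby = 13 min.

13 min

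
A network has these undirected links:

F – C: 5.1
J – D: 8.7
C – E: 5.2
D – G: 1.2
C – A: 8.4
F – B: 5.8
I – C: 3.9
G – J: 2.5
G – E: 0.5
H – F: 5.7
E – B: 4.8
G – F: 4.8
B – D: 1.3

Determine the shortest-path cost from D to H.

Running Dijkstra from D:
D: 0
G: 1.2  (via D)
B: 1.3  (via D)
E: 1.7  (via G)
J: 3.7  (via G)
F: 6  (via G)
C: 6.9  (via E)
I: 10.8  (via C)
H: 11.7  (via F)
Shortest route: D–G–F–H = 11.7.

11.7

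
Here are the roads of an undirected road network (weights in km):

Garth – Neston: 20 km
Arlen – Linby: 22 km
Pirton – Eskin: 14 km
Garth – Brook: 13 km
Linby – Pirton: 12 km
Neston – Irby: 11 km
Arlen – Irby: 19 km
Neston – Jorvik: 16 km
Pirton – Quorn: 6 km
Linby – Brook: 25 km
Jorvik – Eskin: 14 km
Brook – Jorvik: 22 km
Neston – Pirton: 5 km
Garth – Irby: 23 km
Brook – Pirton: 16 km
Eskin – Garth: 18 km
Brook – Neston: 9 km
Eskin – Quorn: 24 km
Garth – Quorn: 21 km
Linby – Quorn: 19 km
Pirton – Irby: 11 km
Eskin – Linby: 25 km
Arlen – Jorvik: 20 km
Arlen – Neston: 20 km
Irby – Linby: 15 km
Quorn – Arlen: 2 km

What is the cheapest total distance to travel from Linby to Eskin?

25 km

Running Dijkstra from Linby:
Linby: 0
Pirton: 12  (via Linby)
Irby: 15  (via Linby)
Neston: 17  (via Pirton)
Quorn: 18  (via Pirton)
Arlen: 20  (via Quorn)
Brook: 25  (via Linby)
Eskin: 25  (via Linby)
Shortest route: Linby–Eskin = 25 km.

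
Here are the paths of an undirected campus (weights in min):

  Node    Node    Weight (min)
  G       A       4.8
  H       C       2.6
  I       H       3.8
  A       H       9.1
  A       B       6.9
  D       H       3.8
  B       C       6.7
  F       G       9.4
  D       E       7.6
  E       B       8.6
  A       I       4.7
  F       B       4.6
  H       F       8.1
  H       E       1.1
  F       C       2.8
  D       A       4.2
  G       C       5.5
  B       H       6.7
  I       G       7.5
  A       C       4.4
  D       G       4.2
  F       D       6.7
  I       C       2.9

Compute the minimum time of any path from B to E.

Compare a few routes:
B - E: 8.6 = 8.6
B - C - H - E: 6.7+2.6+1.1 = 10.4
B - H - E: 6.7+1.1 = 7.8
B - F - C - H - E: 4.6+2.8+2.6+1.1 = 11.1
Cheapest is B - H - E at 7.8 min.

7.8 min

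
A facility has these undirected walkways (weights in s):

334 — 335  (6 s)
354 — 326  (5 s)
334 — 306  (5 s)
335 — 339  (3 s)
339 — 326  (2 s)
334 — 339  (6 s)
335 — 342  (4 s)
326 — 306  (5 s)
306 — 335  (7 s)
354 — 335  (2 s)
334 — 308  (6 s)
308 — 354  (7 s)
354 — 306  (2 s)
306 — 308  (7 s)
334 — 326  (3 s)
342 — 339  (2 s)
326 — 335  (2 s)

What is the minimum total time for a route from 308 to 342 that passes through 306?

Shortest 308→306: 308 → 306 = 7
Best 306 to 342: 306 → 354 → 335 → 342 costing 8
Total via 306: 7 + 8 = 15 s.

15 s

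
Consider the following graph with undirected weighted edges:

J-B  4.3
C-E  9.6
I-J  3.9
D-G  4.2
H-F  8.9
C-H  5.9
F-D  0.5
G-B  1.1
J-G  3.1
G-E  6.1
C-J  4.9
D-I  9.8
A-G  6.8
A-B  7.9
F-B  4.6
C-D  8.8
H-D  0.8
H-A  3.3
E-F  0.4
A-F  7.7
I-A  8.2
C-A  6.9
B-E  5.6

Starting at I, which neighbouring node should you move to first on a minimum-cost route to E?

Candidate routes:
I → D → F → E: 9.8+0.5+0.4 = 10.7
I → J → G → D → F → E: 3.9+3.1+4.2+0.5+0.4 = 12.1
The minimum is 10.7 via I → D → F → E.
So from I the first move is to D.

D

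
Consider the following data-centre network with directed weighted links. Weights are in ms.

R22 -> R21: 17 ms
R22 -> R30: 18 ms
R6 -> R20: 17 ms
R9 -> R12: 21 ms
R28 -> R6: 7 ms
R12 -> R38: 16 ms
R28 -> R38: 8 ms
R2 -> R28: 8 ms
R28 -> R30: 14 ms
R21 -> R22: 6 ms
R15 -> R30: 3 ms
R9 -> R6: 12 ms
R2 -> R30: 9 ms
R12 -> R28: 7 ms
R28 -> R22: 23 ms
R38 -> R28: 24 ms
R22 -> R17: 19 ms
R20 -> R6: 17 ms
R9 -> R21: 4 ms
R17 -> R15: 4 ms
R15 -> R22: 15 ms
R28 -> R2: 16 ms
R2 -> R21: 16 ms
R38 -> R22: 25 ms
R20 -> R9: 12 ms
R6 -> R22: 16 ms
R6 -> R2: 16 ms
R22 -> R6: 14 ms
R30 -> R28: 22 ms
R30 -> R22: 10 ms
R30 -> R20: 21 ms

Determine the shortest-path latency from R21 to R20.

Compare a few routes:
R21 → R22 → R6 → R20: 6+14+17 = 37
R21 → R22 → R30 → R20: 6+18+21 = 45
The minimum is 37 ms via R21 → R22 → R6 → R20.

37 ms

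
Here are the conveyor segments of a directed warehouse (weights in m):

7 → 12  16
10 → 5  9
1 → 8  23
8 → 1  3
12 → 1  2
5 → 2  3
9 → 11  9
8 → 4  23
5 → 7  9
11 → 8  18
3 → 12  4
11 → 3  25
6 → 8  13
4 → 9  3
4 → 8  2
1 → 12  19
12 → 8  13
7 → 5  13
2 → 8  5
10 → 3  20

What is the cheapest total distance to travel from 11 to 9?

Enumerating some paths:
11 - 8 - 4 - 9: 18+23+3 = 44
11 - 3 - 12 - 8 - 4 - 9: 25+4+13+23+3 = 68
The minimum is 44 m via 11 - 8 - 4 - 9.

44 m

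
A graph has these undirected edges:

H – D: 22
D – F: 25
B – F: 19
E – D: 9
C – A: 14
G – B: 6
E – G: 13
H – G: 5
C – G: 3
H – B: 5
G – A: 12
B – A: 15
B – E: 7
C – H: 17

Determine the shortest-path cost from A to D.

31

Enumerating some paths:
A - B - E - D: 15+7+9 = 31
A - G - B - E - D: 12+6+7+9 = 34
Cheapest is A - B - E - D at 31.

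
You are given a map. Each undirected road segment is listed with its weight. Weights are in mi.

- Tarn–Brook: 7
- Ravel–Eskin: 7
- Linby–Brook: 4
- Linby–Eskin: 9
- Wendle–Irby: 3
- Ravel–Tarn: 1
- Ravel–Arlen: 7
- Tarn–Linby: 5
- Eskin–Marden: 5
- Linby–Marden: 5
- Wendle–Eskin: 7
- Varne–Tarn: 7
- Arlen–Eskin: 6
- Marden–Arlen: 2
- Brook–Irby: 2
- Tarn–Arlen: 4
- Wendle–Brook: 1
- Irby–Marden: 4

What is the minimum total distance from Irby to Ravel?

10 mi

Enumerating some paths:
Irby - Brook - Tarn - Ravel: 2+7+1 = 10
Irby - Marden - Arlen - Tarn - Ravel: 4+2+4+1 = 11
The minimum is 10 mi via Irby - Brook - Tarn - Ravel.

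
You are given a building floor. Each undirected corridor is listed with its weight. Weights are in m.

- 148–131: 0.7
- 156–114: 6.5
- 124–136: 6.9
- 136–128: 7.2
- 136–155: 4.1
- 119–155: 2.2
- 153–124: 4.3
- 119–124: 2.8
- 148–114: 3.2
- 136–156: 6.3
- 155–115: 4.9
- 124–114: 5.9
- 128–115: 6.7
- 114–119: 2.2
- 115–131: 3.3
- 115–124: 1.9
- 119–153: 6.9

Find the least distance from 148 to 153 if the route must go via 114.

Best 148 to 114: 148 → 114 costing 3.2
Shortest 114→153: 114 → 119 → 153 = 9.1
Total via 114: 3.2 + 9.1 = 12.3 m.

12.3 m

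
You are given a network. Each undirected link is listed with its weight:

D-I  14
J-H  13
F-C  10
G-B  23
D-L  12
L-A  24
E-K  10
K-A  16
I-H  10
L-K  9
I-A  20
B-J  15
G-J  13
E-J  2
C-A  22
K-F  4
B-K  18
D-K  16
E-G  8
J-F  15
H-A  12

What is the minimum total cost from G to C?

32

Enumerating some paths:
G–E–J–F–C: 8+2+15+10 = 35
G–E–K–F–C: 8+10+4+10 = 32
Cheapest is G–E–K–F–C at 32.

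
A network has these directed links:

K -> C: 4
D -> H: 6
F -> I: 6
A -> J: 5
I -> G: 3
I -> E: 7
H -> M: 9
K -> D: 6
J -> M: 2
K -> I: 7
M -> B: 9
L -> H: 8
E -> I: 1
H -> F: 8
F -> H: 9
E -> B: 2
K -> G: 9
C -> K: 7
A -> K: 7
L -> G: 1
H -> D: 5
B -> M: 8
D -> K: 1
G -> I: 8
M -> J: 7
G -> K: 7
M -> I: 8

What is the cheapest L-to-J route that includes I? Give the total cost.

33

Shortest L→I: L–G–I = 9
Best I to J: I–E–B–M–J costing 24
Total via I: 9 + 24 = 33.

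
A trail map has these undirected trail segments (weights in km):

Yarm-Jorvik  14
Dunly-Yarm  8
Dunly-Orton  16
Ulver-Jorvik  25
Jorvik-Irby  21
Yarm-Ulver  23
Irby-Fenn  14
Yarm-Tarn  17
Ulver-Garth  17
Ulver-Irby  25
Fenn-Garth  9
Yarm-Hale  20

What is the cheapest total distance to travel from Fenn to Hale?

Shortest distances from Fenn:
Fenn: 0
Garth: 9  (via Fenn)
Irby: 14  (via Fenn)
Ulver: 26  (via Garth)
Jorvik: 35  (via Irby)
Yarm: 49  (via Ulver)
Dunly: 57  (via Yarm)
Tarn: 66  (via Yarm)
Hale: 69  (via Yarm)
Shortest route: Fenn → Garth → Ulver → Yarm → Hale = 69 km.

69 km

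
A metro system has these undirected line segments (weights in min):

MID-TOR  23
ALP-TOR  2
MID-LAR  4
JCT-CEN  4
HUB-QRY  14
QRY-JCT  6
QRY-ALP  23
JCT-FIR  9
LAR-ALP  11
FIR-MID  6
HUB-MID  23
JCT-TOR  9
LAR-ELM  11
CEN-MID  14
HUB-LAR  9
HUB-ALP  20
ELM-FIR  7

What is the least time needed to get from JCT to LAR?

19 min

Enumerating some paths:
JCT - TOR - ALP - LAR: 9+2+11 = 22
JCT - FIR - MID - LAR: 9+6+4 = 19
JCT - CEN - MID - LAR: 4+14+4 = 22
The minimum is 19 min via JCT - FIR - MID - LAR.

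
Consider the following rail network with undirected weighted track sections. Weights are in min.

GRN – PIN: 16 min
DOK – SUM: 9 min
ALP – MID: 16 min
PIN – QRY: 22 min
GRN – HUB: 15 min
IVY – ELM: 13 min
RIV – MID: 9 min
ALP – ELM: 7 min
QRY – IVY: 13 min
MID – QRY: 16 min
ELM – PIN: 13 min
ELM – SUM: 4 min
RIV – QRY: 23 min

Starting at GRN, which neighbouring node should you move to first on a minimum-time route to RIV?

PIN

Enumerating some paths:
GRN - PIN - ELM - IVY - QRY - MID - RIV: 16+13+13+13+16+9 = 80
GRN - PIN - QRY - RIV: 16+22+23 = 61
GRN - PIN - ELM - IVY - QRY - RIV: 16+13+13+13+23 = 78
GRN - PIN - QRY - MID - RIV: 16+22+16+9 = 63
Cheapest is GRN - PIN - QRY - RIV at 61 min.
So from GRN the first move is to PIN.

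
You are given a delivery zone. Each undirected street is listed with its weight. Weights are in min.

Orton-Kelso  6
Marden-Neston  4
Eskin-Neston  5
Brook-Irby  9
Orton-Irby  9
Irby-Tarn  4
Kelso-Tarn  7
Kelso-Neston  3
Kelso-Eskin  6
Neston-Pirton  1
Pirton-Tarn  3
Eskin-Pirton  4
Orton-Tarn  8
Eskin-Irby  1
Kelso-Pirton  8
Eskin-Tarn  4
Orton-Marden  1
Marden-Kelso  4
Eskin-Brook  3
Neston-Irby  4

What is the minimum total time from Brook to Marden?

12 min

Compare a few routes:
Brook → Eskin → Pirton → Neston → Kelso → Marden: 3+4+1+3+4 = 15
Brook → Eskin → Irby → Orton → Marden: 3+1+9+1 = 14
Brook → Eskin → Kelso → Marden: 3+6+4 = 13
Brook → Eskin → Neston → Marden: 3+5+4 = 12
Cheapest is Brook → Eskin → Neston → Marden at 12 min.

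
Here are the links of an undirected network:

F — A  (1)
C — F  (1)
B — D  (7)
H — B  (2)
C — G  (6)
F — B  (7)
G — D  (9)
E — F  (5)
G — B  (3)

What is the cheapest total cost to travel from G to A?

Compare a few routes:
G–B–F–A: 3+7+1 = 11
G–C–F–A: 6+1+1 = 8
Cheapest is G–C–F–A at 8.

8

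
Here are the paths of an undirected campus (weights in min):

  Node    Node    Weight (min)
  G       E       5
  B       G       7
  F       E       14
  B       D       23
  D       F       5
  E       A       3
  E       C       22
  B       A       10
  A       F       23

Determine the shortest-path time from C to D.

41 min

Candidate routes:
C - E - F - D: 22+14+5 = 41
C - E - A - F - D: 22+3+23+5 = 53
The minimum is 41 min via C - E - F - D.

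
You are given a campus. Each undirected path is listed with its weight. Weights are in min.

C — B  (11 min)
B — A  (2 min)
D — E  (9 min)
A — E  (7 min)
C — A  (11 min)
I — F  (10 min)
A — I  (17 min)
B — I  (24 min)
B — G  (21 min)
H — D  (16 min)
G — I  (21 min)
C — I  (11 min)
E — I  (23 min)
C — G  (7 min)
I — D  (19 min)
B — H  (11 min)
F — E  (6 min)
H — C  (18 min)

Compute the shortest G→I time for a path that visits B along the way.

Best G to B: G–C–B costing 18
Best B to I: B–A–I costing 19
Total via B: 18 + 19 = 37 min.

37 min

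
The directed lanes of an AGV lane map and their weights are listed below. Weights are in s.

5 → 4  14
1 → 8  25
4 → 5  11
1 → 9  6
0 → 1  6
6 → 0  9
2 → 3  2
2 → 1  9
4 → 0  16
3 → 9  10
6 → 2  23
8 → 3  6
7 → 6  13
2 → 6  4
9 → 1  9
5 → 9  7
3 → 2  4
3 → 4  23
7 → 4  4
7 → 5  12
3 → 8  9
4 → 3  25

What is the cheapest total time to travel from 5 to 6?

Shortest distances from 5:
5: 0
9: 7  (via 5)
4: 14  (via 5)
1: 16  (via 9)
0: 30  (via 4)
3: 39  (via 4)
8: 41  (via 1)
2: 43  (via 3)
6: 47  (via 2)
Shortest route: 5–4–3–2–6 = 47 s.

47 s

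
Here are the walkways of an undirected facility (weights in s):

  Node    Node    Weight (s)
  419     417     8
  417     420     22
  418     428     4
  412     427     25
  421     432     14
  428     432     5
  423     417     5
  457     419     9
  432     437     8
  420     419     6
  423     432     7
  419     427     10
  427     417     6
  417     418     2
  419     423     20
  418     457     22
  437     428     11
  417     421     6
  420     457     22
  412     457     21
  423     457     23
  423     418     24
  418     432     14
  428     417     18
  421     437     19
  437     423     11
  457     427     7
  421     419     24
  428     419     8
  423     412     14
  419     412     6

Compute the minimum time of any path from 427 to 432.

Enumerating some paths:
427 - 417 - 423 - 432: 6+5+7 = 18
427 - 417 - 418 - 428 - 432: 6+2+4+5 = 17
The minimum is 17 s via 427 - 417 - 418 - 428 - 432.

17 s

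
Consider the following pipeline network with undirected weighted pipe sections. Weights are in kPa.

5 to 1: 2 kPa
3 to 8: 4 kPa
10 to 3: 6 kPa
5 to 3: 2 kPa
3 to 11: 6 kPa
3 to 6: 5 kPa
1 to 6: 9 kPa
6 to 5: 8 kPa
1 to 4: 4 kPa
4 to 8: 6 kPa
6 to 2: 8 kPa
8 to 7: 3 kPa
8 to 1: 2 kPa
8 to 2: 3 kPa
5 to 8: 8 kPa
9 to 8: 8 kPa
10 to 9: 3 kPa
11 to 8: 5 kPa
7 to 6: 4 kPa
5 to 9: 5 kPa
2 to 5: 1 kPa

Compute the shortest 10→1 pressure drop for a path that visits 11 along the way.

Shortest 10→11: 10–3–11 = 12
Best 11 to 1: 11–8–1 costing 7
Total via 11: 12 + 7 = 19 kPa.

19 kPa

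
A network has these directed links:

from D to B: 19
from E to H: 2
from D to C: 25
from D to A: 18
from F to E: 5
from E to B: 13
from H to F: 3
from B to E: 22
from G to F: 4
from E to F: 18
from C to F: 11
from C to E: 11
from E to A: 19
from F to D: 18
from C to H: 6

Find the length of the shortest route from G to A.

Running Dijkstra from G:
G: 0
F: 4  (via G)
E: 9  (via F)
H: 11  (via E)
B: 22  (via E)
D: 22  (via F)
A: 28  (via E)
Shortest route: G → F → E → A = 28.

28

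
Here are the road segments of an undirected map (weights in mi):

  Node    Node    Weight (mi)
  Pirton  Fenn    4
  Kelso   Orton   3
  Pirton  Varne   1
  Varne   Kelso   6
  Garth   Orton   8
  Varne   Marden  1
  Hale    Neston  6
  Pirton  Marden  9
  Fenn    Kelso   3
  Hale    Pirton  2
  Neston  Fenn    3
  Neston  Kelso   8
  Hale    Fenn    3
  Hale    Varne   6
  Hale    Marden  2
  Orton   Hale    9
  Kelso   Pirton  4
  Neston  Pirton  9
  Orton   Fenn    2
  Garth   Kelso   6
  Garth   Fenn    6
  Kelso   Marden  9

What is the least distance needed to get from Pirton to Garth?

10 mi

Enumerating some paths:
Pirton - Hale - Fenn - Garth: 2+3+6 = 11
Pirton - Fenn - Garth: 4+6 = 10
Cheapest is Pirton - Fenn - Garth at 10 mi.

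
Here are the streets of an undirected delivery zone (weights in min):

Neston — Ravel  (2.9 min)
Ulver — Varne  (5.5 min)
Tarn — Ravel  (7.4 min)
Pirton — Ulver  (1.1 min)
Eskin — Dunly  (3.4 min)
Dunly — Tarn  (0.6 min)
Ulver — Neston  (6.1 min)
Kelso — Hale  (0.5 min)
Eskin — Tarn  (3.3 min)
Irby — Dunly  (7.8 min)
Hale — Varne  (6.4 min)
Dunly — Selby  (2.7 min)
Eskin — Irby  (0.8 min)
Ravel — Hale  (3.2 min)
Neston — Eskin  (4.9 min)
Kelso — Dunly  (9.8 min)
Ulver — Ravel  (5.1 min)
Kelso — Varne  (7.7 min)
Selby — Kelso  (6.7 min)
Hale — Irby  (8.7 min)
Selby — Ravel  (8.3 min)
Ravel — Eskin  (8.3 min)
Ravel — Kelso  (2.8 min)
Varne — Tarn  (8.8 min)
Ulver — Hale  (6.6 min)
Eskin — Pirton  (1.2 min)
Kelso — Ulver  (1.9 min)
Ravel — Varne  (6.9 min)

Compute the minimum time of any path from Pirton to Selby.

7.3 min

Settle nodes by increasing distance from Pirton:
Pirton: 0
Ulver: 1.1  (via Pirton)
Eskin: 1.2  (via Pirton)
Irby: 2  (via Eskin)
Kelso: 3  (via Ulver)
Hale: 3.5  (via Kelso)
Tarn: 4.5  (via Eskin)
Dunly: 4.6  (via Eskin)
Ravel: 5.8  (via Kelso)
Neston: 6.1  (via Eskin)
Varne: 6.6  (via Ulver)
Selby: 7.3  (via Dunly)
Shortest route: Pirton–Eskin–Dunly–Selby = 7.3 min.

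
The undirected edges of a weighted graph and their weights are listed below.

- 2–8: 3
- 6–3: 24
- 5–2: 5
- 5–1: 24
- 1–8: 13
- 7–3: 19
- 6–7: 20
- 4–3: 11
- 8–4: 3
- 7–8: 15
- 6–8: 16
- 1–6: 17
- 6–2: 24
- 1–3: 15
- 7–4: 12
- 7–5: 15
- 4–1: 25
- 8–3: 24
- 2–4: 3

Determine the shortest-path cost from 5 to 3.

19

Settle nodes by increasing distance from 5:
5: 0
2: 5  (via 5)
4: 8  (via 2)
8: 8  (via 2)
7: 15  (via 5)
3: 19  (via 4)
Shortest route: 5–2–4–3 = 19.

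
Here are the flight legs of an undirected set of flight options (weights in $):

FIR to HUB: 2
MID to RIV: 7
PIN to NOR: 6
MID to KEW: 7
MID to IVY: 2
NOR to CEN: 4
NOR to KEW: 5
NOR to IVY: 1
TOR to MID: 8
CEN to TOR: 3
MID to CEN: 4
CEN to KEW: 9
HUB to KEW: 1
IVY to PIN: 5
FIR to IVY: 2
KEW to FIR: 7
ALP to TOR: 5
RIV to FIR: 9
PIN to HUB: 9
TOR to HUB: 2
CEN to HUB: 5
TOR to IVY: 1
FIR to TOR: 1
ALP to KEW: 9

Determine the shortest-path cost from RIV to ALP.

Compare a few routes:
RIV–MID–IVY–TOR–ALP: 7+2+1+5 = 15
RIV–FIR–IVY–TOR–ALP: 9+2+1+5 = 17
RIV–FIR–HUB–TOR–ALP: 9+2+2+5 = 18
RIV–MID–IVY–FIR–TOR–ALP: 7+2+2+1+5 = 17
Cheapest is RIV–MID–IVY–TOR–ALP at $15.

$15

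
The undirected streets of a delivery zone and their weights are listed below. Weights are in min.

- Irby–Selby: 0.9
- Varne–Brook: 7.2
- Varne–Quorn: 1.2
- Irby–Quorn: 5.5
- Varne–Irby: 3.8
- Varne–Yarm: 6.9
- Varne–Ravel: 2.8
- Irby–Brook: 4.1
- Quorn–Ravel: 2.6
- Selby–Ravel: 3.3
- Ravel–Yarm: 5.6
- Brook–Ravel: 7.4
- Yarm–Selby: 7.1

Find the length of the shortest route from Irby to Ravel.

4.2 min

Compare a few routes:
Irby - Quorn - Ravel: 5.5+2.6 = 8.1
Irby - Varne - Quorn - Ravel: 3.8+1.2+2.6 = 7.6
Irby - Varne - Ravel: 3.8+2.8 = 6.6
Irby - Selby - Ravel: 0.9+3.3 = 4.2
The minimum is 4.2 min via Irby - Selby - Ravel.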